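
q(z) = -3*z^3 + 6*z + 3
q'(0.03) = 5.99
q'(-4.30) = -160.41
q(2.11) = -12.52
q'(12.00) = -1290.00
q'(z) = 6 - 9*z^2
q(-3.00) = 66.00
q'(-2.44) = -47.58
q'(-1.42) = -12.15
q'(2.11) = -34.07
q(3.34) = -88.74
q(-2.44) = 31.94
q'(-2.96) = -72.85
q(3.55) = -109.92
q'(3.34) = -94.40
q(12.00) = -5109.00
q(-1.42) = 3.07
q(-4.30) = 215.72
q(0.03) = 3.18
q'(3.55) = -107.42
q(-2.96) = 63.04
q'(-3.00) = -75.00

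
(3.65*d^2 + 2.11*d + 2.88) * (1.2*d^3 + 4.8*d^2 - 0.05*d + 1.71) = 4.38*d^5 + 20.052*d^4 + 13.4015*d^3 + 19.96*d^2 + 3.4641*d + 4.9248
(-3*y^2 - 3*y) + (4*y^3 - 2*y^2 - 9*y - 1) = 4*y^3 - 5*y^2 - 12*y - 1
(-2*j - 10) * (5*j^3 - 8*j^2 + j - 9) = -10*j^4 - 34*j^3 + 78*j^2 + 8*j + 90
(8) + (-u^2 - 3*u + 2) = -u^2 - 3*u + 10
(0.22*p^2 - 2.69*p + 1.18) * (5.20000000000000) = 1.144*p^2 - 13.988*p + 6.136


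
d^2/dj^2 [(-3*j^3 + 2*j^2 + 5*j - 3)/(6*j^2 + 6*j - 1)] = 2*(-18*j^3 - 234*j^2 - 243*j - 94)/(216*j^6 + 648*j^5 + 540*j^4 - 90*j^2 + 18*j - 1)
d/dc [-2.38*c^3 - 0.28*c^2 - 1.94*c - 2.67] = -7.14*c^2 - 0.56*c - 1.94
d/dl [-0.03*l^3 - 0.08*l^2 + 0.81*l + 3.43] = -0.09*l^2 - 0.16*l + 0.81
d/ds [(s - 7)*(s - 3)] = 2*s - 10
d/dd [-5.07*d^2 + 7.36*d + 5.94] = 7.36 - 10.14*d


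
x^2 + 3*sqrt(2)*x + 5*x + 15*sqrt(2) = (x + 5)*(x + 3*sqrt(2))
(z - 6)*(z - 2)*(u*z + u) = u*z^3 - 7*u*z^2 + 4*u*z + 12*u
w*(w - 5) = w^2 - 5*w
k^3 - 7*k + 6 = (k - 2)*(k - 1)*(k + 3)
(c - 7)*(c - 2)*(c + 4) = c^3 - 5*c^2 - 22*c + 56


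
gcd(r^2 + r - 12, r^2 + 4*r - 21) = r - 3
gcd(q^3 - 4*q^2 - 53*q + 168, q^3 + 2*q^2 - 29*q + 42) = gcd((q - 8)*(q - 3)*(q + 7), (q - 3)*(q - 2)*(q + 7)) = q^2 + 4*q - 21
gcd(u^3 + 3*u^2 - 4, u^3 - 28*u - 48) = u + 2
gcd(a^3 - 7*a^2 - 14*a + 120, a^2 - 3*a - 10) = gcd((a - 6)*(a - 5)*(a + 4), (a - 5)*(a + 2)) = a - 5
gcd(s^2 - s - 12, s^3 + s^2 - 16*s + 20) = 1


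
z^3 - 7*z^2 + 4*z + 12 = (z - 6)*(z - 2)*(z + 1)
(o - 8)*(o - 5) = o^2 - 13*o + 40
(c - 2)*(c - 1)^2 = c^3 - 4*c^2 + 5*c - 2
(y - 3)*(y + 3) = y^2 - 9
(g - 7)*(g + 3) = g^2 - 4*g - 21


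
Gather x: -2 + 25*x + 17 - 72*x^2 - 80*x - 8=-72*x^2 - 55*x + 7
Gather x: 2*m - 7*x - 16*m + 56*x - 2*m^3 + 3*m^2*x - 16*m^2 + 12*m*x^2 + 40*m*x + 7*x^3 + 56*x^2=-2*m^3 - 16*m^2 - 14*m + 7*x^3 + x^2*(12*m + 56) + x*(3*m^2 + 40*m + 49)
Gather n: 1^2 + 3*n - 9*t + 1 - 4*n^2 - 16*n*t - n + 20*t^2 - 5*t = -4*n^2 + n*(2 - 16*t) + 20*t^2 - 14*t + 2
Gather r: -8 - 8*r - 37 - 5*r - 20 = -13*r - 65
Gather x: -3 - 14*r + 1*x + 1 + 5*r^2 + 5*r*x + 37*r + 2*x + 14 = 5*r^2 + 23*r + x*(5*r + 3) + 12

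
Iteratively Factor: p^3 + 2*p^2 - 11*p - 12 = (p + 1)*(p^2 + p - 12) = (p + 1)*(p + 4)*(p - 3)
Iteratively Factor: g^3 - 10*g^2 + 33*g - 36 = (g - 3)*(g^2 - 7*g + 12) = (g - 4)*(g - 3)*(g - 3)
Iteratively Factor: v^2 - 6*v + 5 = (v - 5)*(v - 1)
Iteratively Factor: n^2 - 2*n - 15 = (n + 3)*(n - 5)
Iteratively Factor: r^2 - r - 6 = (r + 2)*(r - 3)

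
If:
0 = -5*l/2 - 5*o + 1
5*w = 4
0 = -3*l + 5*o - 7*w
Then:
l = -46/55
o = 34/55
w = 4/5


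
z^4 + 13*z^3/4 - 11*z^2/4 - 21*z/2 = z*(z - 7/4)*(z + 2)*(z + 3)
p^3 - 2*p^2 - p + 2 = (p - 2)*(p - 1)*(p + 1)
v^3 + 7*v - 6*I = (v - 2*I)*(v - I)*(v + 3*I)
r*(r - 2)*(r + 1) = r^3 - r^2 - 2*r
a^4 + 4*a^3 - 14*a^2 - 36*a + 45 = (a - 3)*(a - 1)*(a + 3)*(a + 5)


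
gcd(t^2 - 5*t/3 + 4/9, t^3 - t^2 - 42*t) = 1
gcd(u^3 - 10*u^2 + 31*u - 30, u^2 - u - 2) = u - 2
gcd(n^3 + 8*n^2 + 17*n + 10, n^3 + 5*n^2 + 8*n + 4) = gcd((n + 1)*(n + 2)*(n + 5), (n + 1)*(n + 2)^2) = n^2 + 3*n + 2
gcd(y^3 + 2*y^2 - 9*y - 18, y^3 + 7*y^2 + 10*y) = y + 2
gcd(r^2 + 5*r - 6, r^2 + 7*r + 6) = r + 6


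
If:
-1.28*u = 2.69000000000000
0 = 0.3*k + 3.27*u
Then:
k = 22.91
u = -2.10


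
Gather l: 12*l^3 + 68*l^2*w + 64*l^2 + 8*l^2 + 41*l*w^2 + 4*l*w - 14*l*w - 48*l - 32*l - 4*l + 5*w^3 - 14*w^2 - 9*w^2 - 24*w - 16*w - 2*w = 12*l^3 + l^2*(68*w + 72) + l*(41*w^2 - 10*w - 84) + 5*w^3 - 23*w^2 - 42*w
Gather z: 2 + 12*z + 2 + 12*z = 24*z + 4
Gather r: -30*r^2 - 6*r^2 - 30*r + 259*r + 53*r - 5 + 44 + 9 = -36*r^2 + 282*r + 48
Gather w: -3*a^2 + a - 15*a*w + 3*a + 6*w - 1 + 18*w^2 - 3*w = -3*a^2 + 4*a + 18*w^2 + w*(3 - 15*a) - 1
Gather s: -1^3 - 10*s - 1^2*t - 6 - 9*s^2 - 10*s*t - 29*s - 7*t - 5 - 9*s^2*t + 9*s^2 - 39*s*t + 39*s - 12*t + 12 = -9*s^2*t - 49*s*t - 20*t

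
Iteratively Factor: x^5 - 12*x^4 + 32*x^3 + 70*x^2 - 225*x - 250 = (x - 5)*(x^4 - 7*x^3 - 3*x^2 + 55*x + 50) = (x - 5)^2*(x^3 - 2*x^2 - 13*x - 10) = (x - 5)^3*(x^2 + 3*x + 2) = (x - 5)^3*(x + 2)*(x + 1)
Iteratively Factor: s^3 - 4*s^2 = (s)*(s^2 - 4*s) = s*(s - 4)*(s)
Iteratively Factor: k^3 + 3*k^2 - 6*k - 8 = (k - 2)*(k^2 + 5*k + 4) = (k - 2)*(k + 4)*(k + 1)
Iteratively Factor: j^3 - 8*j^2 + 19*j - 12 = (j - 4)*(j^2 - 4*j + 3) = (j - 4)*(j - 1)*(j - 3)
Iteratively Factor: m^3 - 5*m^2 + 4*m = (m - 4)*(m^2 - m) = (m - 4)*(m - 1)*(m)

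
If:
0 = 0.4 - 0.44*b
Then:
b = 0.91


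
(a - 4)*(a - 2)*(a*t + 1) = a^3*t - 6*a^2*t + a^2 + 8*a*t - 6*a + 8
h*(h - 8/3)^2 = h^3 - 16*h^2/3 + 64*h/9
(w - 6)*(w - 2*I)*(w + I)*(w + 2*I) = w^4 - 6*w^3 + I*w^3 + 4*w^2 - 6*I*w^2 - 24*w + 4*I*w - 24*I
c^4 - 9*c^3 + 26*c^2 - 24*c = c*(c - 4)*(c - 3)*(c - 2)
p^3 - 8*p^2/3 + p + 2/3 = (p - 2)*(p - 1)*(p + 1/3)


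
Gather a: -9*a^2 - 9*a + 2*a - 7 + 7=-9*a^2 - 7*a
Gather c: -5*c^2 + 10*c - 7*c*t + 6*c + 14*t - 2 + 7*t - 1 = -5*c^2 + c*(16 - 7*t) + 21*t - 3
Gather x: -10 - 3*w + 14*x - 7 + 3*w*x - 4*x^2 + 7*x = -3*w - 4*x^2 + x*(3*w + 21) - 17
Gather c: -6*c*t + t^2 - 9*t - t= -6*c*t + t^2 - 10*t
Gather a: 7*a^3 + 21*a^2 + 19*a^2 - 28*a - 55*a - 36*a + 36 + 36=7*a^3 + 40*a^2 - 119*a + 72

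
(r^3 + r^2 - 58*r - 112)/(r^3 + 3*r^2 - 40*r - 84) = (r - 8)/(r - 6)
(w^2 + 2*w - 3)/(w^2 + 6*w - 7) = (w + 3)/(w + 7)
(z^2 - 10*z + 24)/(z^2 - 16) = (z - 6)/(z + 4)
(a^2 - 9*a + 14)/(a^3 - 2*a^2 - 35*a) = (a - 2)/(a*(a + 5))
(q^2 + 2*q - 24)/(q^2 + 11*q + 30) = (q - 4)/(q + 5)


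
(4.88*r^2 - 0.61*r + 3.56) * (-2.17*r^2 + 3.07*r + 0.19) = -10.5896*r^4 + 16.3053*r^3 - 8.6707*r^2 + 10.8133*r + 0.6764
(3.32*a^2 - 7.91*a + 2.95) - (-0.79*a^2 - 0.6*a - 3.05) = 4.11*a^2 - 7.31*a + 6.0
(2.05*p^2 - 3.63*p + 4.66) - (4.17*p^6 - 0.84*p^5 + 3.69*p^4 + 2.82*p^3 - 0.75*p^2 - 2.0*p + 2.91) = -4.17*p^6 + 0.84*p^5 - 3.69*p^4 - 2.82*p^3 + 2.8*p^2 - 1.63*p + 1.75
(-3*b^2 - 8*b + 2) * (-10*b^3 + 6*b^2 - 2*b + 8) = 30*b^5 + 62*b^4 - 62*b^3 + 4*b^2 - 68*b + 16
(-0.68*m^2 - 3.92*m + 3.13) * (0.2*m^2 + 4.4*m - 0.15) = -0.136*m^4 - 3.776*m^3 - 16.52*m^2 + 14.36*m - 0.4695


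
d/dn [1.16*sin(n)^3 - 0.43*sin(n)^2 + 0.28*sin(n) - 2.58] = (3.48*sin(n)^2 - 0.86*sin(n) + 0.28)*cos(n)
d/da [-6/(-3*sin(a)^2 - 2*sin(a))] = -(36/tan(a) + 12*cos(a)/sin(a)^2)/(3*sin(a) + 2)^2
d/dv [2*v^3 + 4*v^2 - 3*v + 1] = 6*v^2 + 8*v - 3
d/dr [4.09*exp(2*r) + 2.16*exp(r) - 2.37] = (8.18*exp(r) + 2.16)*exp(r)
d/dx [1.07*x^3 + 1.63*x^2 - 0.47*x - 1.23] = 3.21*x^2 + 3.26*x - 0.47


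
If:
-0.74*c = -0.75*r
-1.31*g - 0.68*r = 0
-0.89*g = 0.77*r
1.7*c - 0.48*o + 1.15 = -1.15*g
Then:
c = 0.00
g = 0.00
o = 2.40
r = 0.00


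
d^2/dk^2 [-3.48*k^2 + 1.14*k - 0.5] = -6.96000000000000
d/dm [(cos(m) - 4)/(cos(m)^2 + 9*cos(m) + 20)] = (cos(m)^2 - 8*cos(m) - 56)*sin(m)/(cos(m)^2 + 9*cos(m) + 20)^2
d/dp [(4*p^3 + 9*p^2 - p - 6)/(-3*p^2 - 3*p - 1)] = (-12*p^4 - 24*p^3 - 42*p^2 - 54*p - 17)/(9*p^4 + 18*p^3 + 15*p^2 + 6*p + 1)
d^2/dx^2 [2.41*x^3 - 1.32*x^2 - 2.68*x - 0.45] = 14.46*x - 2.64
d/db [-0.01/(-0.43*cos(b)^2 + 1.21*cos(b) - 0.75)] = (0.0086*cos(b) - 0.0121)*sin(b)/(0.43*cos(b)^2 - 1.21*cos(b) + 0.75)^2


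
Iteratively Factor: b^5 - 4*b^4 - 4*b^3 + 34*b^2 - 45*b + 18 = (b - 1)*(b^4 - 3*b^3 - 7*b^2 + 27*b - 18) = (b - 2)*(b - 1)*(b^3 - b^2 - 9*b + 9) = (b - 2)*(b - 1)*(b + 3)*(b^2 - 4*b + 3) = (b - 3)*(b - 2)*(b - 1)*(b + 3)*(b - 1)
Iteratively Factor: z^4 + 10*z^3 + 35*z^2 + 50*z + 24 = (z + 2)*(z^3 + 8*z^2 + 19*z + 12) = (z + 1)*(z + 2)*(z^2 + 7*z + 12) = (z + 1)*(z + 2)*(z + 3)*(z + 4)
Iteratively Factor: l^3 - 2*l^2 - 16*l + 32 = (l + 4)*(l^2 - 6*l + 8) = (l - 2)*(l + 4)*(l - 4)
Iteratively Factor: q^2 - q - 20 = (q + 4)*(q - 5)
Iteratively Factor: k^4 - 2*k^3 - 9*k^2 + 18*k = (k)*(k^3 - 2*k^2 - 9*k + 18) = k*(k + 3)*(k^2 - 5*k + 6) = k*(k - 3)*(k + 3)*(k - 2)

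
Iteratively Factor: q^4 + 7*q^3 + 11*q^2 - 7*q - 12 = (q - 1)*(q^3 + 8*q^2 + 19*q + 12) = (q - 1)*(q + 3)*(q^2 + 5*q + 4) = (q - 1)*(q + 1)*(q + 3)*(q + 4)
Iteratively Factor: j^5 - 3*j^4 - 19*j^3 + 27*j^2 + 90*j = (j - 3)*(j^4 - 19*j^2 - 30*j) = (j - 5)*(j - 3)*(j^3 + 5*j^2 + 6*j) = j*(j - 5)*(j - 3)*(j^2 + 5*j + 6) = j*(j - 5)*(j - 3)*(j + 3)*(j + 2)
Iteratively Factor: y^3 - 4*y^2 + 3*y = (y)*(y^2 - 4*y + 3) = y*(y - 3)*(y - 1)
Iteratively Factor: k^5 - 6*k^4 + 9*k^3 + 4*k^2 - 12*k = (k + 1)*(k^4 - 7*k^3 + 16*k^2 - 12*k) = (k - 2)*(k + 1)*(k^3 - 5*k^2 + 6*k) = (k - 3)*(k - 2)*(k + 1)*(k^2 - 2*k) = k*(k - 3)*(k - 2)*(k + 1)*(k - 2)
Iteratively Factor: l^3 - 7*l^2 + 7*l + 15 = (l - 3)*(l^2 - 4*l - 5) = (l - 5)*(l - 3)*(l + 1)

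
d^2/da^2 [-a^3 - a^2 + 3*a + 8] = -6*a - 2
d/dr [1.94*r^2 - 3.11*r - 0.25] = 3.88*r - 3.11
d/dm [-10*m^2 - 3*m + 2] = -20*m - 3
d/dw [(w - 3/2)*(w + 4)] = 2*w + 5/2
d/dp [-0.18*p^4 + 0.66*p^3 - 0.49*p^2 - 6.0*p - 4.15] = -0.72*p^3 + 1.98*p^2 - 0.98*p - 6.0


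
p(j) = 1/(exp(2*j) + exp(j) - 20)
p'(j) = (-2*exp(2*j) - exp(j))/(exp(2*j) + exp(j) - 20)^2 = (-2*exp(j) - 1)*exp(j)/(exp(2*j) + exp(j) - 20)^2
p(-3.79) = -0.05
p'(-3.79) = -0.00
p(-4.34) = -0.05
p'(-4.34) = -0.00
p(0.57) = -0.07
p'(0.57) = -0.04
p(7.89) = 0.00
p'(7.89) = -0.00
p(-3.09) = -0.05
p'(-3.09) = -0.00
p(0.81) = -0.08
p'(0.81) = -0.08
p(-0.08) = -0.05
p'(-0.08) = -0.01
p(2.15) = 0.02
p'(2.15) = -0.04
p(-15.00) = -0.05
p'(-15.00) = 0.00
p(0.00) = -0.06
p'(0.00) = -0.00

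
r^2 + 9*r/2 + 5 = (r + 2)*(r + 5/2)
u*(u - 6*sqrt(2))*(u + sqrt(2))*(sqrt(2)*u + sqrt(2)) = sqrt(2)*u^4 - 10*u^3 + sqrt(2)*u^3 - 12*sqrt(2)*u^2 - 10*u^2 - 12*sqrt(2)*u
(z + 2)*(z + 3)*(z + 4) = z^3 + 9*z^2 + 26*z + 24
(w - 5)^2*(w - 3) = w^3 - 13*w^2 + 55*w - 75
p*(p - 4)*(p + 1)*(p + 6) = p^4 + 3*p^3 - 22*p^2 - 24*p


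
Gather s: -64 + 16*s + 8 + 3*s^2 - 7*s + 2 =3*s^2 + 9*s - 54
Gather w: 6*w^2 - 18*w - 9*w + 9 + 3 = 6*w^2 - 27*w + 12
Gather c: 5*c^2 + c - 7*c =5*c^2 - 6*c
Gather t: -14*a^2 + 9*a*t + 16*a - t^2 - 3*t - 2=-14*a^2 + 16*a - t^2 + t*(9*a - 3) - 2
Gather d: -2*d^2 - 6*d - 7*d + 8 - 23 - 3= -2*d^2 - 13*d - 18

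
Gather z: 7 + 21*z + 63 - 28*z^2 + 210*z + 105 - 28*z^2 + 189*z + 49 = -56*z^2 + 420*z + 224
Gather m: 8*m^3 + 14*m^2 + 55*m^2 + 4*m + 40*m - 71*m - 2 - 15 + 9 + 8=8*m^3 + 69*m^2 - 27*m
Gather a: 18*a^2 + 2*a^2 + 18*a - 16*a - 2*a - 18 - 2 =20*a^2 - 20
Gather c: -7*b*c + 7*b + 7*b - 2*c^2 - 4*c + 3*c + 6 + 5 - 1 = 14*b - 2*c^2 + c*(-7*b - 1) + 10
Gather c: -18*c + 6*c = -12*c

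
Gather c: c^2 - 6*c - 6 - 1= c^2 - 6*c - 7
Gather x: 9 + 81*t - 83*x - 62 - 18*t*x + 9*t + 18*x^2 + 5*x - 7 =90*t + 18*x^2 + x*(-18*t - 78) - 60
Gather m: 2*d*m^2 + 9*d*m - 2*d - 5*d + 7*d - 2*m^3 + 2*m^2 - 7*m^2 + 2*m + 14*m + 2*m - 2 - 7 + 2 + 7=-2*m^3 + m^2*(2*d - 5) + m*(9*d + 18)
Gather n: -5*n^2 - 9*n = -5*n^2 - 9*n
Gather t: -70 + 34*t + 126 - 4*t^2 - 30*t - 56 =-4*t^2 + 4*t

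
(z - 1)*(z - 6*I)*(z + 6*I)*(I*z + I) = I*z^4 + 35*I*z^2 - 36*I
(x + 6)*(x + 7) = x^2 + 13*x + 42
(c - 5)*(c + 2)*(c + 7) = c^3 + 4*c^2 - 31*c - 70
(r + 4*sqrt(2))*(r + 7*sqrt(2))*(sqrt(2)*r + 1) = sqrt(2)*r^3 + 23*r^2 + 67*sqrt(2)*r + 56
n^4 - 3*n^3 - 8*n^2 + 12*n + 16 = (n - 4)*(n - 2)*(n + 1)*(n + 2)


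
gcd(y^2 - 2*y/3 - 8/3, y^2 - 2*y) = y - 2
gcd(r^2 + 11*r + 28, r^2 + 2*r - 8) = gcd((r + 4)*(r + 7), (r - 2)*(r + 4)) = r + 4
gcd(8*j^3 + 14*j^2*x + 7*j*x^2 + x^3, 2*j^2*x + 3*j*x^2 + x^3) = 2*j^2 + 3*j*x + x^2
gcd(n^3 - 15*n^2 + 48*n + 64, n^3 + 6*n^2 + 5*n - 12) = 1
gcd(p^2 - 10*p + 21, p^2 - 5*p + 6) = p - 3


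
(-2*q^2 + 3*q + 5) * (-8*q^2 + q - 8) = 16*q^4 - 26*q^3 - 21*q^2 - 19*q - 40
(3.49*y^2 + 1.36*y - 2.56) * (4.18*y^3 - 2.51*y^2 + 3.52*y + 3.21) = 14.5882*y^5 - 3.0751*y^4 - 1.8296*y^3 + 22.4157*y^2 - 4.6456*y - 8.2176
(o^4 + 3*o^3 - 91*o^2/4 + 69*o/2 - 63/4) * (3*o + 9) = 3*o^5 + 18*o^4 - 165*o^3/4 - 405*o^2/4 + 1053*o/4 - 567/4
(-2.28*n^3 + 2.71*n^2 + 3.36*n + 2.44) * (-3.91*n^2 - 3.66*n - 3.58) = 8.9148*n^5 - 2.2513*n^4 - 14.8938*n^3 - 31.5398*n^2 - 20.9592*n - 8.7352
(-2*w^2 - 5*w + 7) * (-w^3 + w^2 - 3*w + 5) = 2*w^5 + 3*w^4 - 6*w^3 + 12*w^2 - 46*w + 35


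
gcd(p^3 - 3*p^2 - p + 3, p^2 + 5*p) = 1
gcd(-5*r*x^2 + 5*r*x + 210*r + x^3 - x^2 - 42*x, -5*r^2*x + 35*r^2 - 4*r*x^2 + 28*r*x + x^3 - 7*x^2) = -5*r*x + 35*r + x^2 - 7*x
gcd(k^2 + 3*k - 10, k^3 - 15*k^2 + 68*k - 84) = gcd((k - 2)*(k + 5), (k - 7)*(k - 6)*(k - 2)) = k - 2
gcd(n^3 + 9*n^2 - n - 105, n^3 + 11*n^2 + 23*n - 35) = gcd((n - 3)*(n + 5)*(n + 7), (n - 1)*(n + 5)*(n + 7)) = n^2 + 12*n + 35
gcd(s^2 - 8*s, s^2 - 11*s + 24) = s - 8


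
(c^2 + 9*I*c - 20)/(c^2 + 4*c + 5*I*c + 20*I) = (c + 4*I)/(c + 4)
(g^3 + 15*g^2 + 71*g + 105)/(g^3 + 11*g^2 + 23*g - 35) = (g + 3)/(g - 1)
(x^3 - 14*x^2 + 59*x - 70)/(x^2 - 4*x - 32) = (-x^3 + 14*x^2 - 59*x + 70)/(-x^2 + 4*x + 32)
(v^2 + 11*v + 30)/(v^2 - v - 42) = (v + 5)/(v - 7)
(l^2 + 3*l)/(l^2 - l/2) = 2*(l + 3)/(2*l - 1)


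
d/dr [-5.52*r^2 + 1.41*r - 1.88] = 1.41 - 11.04*r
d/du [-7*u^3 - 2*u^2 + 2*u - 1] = -21*u^2 - 4*u + 2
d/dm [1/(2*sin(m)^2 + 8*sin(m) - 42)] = -(sin(m) + 2)*cos(m)/(sin(m)^2 + 4*sin(m) - 21)^2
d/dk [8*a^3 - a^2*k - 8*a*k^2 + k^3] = -a^2 - 16*a*k + 3*k^2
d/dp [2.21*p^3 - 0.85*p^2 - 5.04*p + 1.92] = 6.63*p^2 - 1.7*p - 5.04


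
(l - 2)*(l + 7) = l^2 + 5*l - 14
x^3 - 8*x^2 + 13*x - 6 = (x - 6)*(x - 1)^2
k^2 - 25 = (k - 5)*(k + 5)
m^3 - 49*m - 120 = (m - 8)*(m + 3)*(m + 5)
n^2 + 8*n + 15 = (n + 3)*(n + 5)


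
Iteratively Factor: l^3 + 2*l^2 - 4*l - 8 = (l - 2)*(l^2 + 4*l + 4) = (l - 2)*(l + 2)*(l + 2)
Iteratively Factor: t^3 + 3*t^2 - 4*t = (t)*(t^2 + 3*t - 4) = t*(t - 1)*(t + 4)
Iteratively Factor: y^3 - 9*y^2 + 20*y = (y - 4)*(y^2 - 5*y) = y*(y - 4)*(y - 5)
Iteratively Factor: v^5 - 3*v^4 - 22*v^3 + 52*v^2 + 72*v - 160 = (v - 5)*(v^4 + 2*v^3 - 12*v^2 - 8*v + 32) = (v - 5)*(v - 2)*(v^3 + 4*v^2 - 4*v - 16) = (v - 5)*(v - 2)^2*(v^2 + 6*v + 8) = (v - 5)*(v - 2)^2*(v + 4)*(v + 2)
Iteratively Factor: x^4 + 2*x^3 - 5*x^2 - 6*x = (x - 2)*(x^3 + 4*x^2 + 3*x) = (x - 2)*(x + 3)*(x^2 + x) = (x - 2)*(x + 1)*(x + 3)*(x)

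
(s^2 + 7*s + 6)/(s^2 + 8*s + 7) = (s + 6)/(s + 7)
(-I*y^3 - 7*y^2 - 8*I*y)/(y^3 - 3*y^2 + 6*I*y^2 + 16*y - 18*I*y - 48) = (-I*y^3 - 7*y^2 - 8*I*y)/(y^3 + y^2*(-3 + 6*I) + y*(16 - 18*I) - 48)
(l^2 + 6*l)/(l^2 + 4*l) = (l + 6)/(l + 4)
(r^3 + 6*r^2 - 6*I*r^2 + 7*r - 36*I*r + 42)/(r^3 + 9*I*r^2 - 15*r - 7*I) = (r^2 + r*(6 - 7*I) - 42*I)/(r^2 + 8*I*r - 7)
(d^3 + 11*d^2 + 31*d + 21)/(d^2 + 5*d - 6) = (d^3 + 11*d^2 + 31*d + 21)/(d^2 + 5*d - 6)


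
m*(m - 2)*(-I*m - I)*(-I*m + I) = -m^4 + 2*m^3 + m^2 - 2*m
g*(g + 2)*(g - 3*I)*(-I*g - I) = -I*g^4 - 3*g^3 - 3*I*g^3 - 9*g^2 - 2*I*g^2 - 6*g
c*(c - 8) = c^2 - 8*c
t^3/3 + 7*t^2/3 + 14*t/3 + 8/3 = (t/3 + 1/3)*(t + 2)*(t + 4)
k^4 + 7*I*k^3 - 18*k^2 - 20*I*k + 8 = (k + I)*(k + 2*I)^3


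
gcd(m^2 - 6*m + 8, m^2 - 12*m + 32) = m - 4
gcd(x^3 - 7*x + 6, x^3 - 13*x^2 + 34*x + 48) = 1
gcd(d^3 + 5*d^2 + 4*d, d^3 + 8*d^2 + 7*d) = d^2 + d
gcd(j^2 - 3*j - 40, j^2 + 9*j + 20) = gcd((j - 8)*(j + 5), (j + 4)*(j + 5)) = j + 5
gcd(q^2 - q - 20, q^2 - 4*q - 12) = 1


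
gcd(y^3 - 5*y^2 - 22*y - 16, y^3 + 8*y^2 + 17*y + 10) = y^2 + 3*y + 2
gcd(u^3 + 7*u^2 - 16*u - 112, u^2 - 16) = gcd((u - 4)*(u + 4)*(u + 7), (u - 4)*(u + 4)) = u^2 - 16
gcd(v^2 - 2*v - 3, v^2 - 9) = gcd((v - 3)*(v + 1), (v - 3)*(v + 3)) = v - 3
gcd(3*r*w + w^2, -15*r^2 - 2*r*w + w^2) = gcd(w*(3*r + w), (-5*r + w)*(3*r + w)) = 3*r + w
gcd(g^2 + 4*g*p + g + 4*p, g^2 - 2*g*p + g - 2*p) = g + 1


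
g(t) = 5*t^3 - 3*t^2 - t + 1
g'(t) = 15*t^2 - 6*t - 1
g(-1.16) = -9.68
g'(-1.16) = 26.14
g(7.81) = 2192.10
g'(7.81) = 867.08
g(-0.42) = 0.52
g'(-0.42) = 4.17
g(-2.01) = -49.71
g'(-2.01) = 71.66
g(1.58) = 11.65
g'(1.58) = 26.97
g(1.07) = 2.62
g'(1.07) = 9.75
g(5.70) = 823.80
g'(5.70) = 452.15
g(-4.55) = -527.54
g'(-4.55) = 336.84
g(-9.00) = -3878.00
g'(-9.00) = 1268.00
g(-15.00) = -17534.00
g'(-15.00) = 3464.00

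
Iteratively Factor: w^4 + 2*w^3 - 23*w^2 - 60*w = (w)*(w^3 + 2*w^2 - 23*w - 60) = w*(w - 5)*(w^2 + 7*w + 12) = w*(w - 5)*(w + 4)*(w + 3)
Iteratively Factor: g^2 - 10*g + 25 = (g - 5)*(g - 5)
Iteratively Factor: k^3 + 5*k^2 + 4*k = (k + 4)*(k^2 + k) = k*(k + 4)*(k + 1)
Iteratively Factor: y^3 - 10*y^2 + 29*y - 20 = (y - 5)*(y^2 - 5*y + 4) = (y - 5)*(y - 4)*(y - 1)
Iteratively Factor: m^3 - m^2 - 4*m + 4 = (m - 2)*(m^2 + m - 2) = (m - 2)*(m + 2)*(m - 1)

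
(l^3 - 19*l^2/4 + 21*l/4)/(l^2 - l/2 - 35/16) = 4*l*(l - 3)/(4*l + 5)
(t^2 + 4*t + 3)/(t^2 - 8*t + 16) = (t^2 + 4*t + 3)/(t^2 - 8*t + 16)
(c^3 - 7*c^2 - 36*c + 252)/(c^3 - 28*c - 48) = (c^2 - c - 42)/(c^2 + 6*c + 8)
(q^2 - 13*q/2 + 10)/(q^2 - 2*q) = (q^2 - 13*q/2 + 10)/(q*(q - 2))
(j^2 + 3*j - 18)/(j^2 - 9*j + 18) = (j + 6)/(j - 6)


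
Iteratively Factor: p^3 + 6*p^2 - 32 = (p - 2)*(p^2 + 8*p + 16) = (p - 2)*(p + 4)*(p + 4)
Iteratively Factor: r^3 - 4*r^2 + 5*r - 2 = (r - 1)*(r^2 - 3*r + 2) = (r - 1)^2*(r - 2)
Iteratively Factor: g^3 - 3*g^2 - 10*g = (g - 5)*(g^2 + 2*g) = g*(g - 5)*(g + 2)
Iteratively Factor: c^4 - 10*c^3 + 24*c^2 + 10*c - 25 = (c - 5)*(c^3 - 5*c^2 - c + 5) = (c - 5)*(c + 1)*(c^2 - 6*c + 5) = (c - 5)*(c - 1)*(c + 1)*(c - 5)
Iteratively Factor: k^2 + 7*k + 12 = (k + 4)*(k + 3)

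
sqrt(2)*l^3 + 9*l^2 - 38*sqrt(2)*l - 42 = (l - 3*sqrt(2))*(l + 7*sqrt(2))*(sqrt(2)*l + 1)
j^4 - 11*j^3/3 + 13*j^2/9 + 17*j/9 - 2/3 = (j - 3)*(j - 1)*(j - 1/3)*(j + 2/3)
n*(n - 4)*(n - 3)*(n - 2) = n^4 - 9*n^3 + 26*n^2 - 24*n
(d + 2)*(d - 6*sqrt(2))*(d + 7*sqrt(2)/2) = d^3 - 5*sqrt(2)*d^2/2 + 2*d^2 - 42*d - 5*sqrt(2)*d - 84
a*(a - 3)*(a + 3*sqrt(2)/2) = a^3 - 3*a^2 + 3*sqrt(2)*a^2/2 - 9*sqrt(2)*a/2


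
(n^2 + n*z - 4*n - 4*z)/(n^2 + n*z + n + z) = (n - 4)/(n + 1)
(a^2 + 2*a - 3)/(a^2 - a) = (a + 3)/a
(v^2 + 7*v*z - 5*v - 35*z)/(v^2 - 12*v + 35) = (v + 7*z)/(v - 7)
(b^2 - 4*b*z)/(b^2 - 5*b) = (b - 4*z)/(b - 5)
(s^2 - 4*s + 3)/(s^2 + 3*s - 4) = (s - 3)/(s + 4)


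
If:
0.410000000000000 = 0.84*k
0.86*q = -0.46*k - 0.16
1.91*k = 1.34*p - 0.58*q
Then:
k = 0.49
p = 0.50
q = -0.45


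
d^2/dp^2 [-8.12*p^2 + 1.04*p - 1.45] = -16.2400000000000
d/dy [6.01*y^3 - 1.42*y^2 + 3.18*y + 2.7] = 18.03*y^2 - 2.84*y + 3.18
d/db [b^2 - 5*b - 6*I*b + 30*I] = 2*b - 5 - 6*I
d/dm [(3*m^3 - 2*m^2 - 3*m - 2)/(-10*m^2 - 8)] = (-15*m^4 - 51*m^2 - 4*m + 12)/(2*(25*m^4 + 40*m^2 + 16))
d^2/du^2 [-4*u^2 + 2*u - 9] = -8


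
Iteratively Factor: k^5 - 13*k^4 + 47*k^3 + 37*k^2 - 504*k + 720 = (k + 3)*(k^4 - 16*k^3 + 95*k^2 - 248*k + 240) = (k - 4)*(k + 3)*(k^3 - 12*k^2 + 47*k - 60) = (k - 5)*(k - 4)*(k + 3)*(k^2 - 7*k + 12) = (k - 5)*(k - 4)*(k - 3)*(k + 3)*(k - 4)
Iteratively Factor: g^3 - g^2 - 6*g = (g - 3)*(g^2 + 2*g) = g*(g - 3)*(g + 2)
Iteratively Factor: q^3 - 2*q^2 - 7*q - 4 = (q - 4)*(q^2 + 2*q + 1) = (q - 4)*(q + 1)*(q + 1)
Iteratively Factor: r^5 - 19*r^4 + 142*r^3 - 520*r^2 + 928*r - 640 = (r - 4)*(r^4 - 15*r^3 + 82*r^2 - 192*r + 160) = (r - 4)^2*(r^3 - 11*r^2 + 38*r - 40) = (r - 4)^3*(r^2 - 7*r + 10) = (r - 5)*(r - 4)^3*(r - 2)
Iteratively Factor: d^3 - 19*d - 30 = (d + 3)*(d^2 - 3*d - 10) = (d + 2)*(d + 3)*(d - 5)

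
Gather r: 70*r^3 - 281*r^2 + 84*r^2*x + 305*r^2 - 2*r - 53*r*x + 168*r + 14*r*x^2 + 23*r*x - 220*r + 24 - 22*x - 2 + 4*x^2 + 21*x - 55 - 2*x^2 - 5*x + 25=70*r^3 + r^2*(84*x + 24) + r*(14*x^2 - 30*x - 54) + 2*x^2 - 6*x - 8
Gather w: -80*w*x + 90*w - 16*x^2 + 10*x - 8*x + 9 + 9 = w*(90 - 80*x) - 16*x^2 + 2*x + 18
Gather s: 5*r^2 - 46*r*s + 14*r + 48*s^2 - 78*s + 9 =5*r^2 + 14*r + 48*s^2 + s*(-46*r - 78) + 9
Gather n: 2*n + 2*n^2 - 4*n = 2*n^2 - 2*n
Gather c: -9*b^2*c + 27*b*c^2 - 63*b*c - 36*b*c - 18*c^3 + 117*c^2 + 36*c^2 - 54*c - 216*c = -18*c^3 + c^2*(27*b + 153) + c*(-9*b^2 - 99*b - 270)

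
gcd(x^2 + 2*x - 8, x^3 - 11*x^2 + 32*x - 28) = x - 2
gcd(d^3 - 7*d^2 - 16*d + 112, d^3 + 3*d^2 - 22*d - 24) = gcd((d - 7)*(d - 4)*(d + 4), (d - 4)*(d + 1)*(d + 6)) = d - 4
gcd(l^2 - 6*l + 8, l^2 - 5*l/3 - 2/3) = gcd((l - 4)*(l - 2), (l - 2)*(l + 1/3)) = l - 2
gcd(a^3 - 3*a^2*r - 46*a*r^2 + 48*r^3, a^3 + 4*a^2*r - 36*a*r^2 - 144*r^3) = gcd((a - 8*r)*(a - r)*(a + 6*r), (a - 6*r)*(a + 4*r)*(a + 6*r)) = a + 6*r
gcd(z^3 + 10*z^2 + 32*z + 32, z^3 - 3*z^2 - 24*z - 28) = z + 2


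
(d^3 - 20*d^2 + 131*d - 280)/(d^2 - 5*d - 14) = (d^2 - 13*d + 40)/(d + 2)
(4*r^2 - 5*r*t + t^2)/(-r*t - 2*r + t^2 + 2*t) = (-4*r + t)/(t + 2)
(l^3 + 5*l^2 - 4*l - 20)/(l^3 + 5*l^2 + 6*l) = (l^2 + 3*l - 10)/(l*(l + 3))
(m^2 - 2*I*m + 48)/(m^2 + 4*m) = (m^2 - 2*I*m + 48)/(m*(m + 4))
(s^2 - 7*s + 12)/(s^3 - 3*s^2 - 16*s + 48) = 1/(s + 4)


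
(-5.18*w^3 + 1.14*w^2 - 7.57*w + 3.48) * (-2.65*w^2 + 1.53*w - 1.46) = 13.727*w^5 - 10.9464*w^4 + 29.3675*w^3 - 22.4685*w^2 + 16.3766*w - 5.0808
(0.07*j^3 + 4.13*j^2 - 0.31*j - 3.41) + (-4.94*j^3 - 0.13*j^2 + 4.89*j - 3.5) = -4.87*j^3 + 4.0*j^2 + 4.58*j - 6.91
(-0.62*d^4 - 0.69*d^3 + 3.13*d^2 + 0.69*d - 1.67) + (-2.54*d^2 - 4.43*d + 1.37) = -0.62*d^4 - 0.69*d^3 + 0.59*d^2 - 3.74*d - 0.3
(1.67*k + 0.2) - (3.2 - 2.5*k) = 4.17*k - 3.0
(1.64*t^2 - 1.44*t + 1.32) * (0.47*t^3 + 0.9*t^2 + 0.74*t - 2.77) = 0.7708*t^5 + 0.7992*t^4 + 0.538*t^3 - 4.4204*t^2 + 4.9656*t - 3.6564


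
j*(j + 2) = j^2 + 2*j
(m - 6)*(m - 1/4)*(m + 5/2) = m^3 - 15*m^2/4 - 113*m/8 + 15/4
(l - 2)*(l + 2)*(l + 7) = l^3 + 7*l^2 - 4*l - 28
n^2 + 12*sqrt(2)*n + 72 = (n + 6*sqrt(2))^2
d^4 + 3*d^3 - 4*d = d*(d - 1)*(d + 2)^2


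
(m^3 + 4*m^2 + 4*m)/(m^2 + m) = (m^2 + 4*m + 4)/(m + 1)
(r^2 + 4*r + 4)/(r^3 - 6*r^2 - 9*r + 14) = (r + 2)/(r^2 - 8*r + 7)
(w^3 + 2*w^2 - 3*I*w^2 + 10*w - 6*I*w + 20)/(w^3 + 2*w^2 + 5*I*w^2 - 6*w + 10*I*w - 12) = (w - 5*I)/(w + 3*I)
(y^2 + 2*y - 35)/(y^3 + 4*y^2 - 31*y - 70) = 1/(y + 2)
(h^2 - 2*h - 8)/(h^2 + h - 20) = (h + 2)/(h + 5)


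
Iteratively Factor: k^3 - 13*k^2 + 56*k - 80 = (k - 5)*(k^2 - 8*k + 16) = (k - 5)*(k - 4)*(k - 4)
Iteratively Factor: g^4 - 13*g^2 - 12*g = (g)*(g^3 - 13*g - 12) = g*(g - 4)*(g^2 + 4*g + 3) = g*(g - 4)*(g + 3)*(g + 1)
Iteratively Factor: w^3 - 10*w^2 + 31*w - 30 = (w - 3)*(w^2 - 7*w + 10) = (w - 5)*(w - 3)*(w - 2)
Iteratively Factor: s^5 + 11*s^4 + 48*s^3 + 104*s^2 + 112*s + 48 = (s + 3)*(s^4 + 8*s^3 + 24*s^2 + 32*s + 16) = (s + 2)*(s + 3)*(s^3 + 6*s^2 + 12*s + 8) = (s + 2)^2*(s + 3)*(s^2 + 4*s + 4) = (s + 2)^3*(s + 3)*(s + 2)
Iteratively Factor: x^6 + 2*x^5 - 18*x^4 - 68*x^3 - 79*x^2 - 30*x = (x - 5)*(x^5 + 7*x^4 + 17*x^3 + 17*x^2 + 6*x) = (x - 5)*(x + 1)*(x^4 + 6*x^3 + 11*x^2 + 6*x) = x*(x - 5)*(x + 1)*(x^3 + 6*x^2 + 11*x + 6) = x*(x - 5)*(x + 1)*(x + 2)*(x^2 + 4*x + 3) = x*(x - 5)*(x + 1)*(x + 2)*(x + 3)*(x + 1)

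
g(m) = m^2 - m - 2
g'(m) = 2*m - 1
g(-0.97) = -0.09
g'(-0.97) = -2.94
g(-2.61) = 7.42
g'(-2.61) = -6.22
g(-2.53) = 6.93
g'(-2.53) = -6.06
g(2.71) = 2.63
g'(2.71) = 4.42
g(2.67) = 2.46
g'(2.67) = 4.34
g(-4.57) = 23.45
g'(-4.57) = -10.14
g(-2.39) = 6.10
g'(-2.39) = -5.78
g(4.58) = 14.40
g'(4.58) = 8.16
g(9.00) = 70.00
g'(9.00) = 17.00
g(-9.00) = 88.00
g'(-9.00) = -19.00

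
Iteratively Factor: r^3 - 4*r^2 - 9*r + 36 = (r + 3)*(r^2 - 7*r + 12) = (r - 3)*(r + 3)*(r - 4)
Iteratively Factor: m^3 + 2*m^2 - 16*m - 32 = (m + 2)*(m^2 - 16) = (m - 4)*(m + 2)*(m + 4)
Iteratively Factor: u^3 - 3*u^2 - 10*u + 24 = (u - 4)*(u^2 + u - 6) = (u - 4)*(u - 2)*(u + 3)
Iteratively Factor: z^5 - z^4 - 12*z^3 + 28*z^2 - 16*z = (z + 4)*(z^4 - 5*z^3 + 8*z^2 - 4*z) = (z - 2)*(z + 4)*(z^3 - 3*z^2 + 2*z) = (z - 2)*(z - 1)*(z + 4)*(z^2 - 2*z) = z*(z - 2)*(z - 1)*(z + 4)*(z - 2)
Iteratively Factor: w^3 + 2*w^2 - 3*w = (w - 1)*(w^2 + 3*w) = (w - 1)*(w + 3)*(w)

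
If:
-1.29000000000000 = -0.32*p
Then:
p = 4.03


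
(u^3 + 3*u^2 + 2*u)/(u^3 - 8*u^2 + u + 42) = u*(u + 1)/(u^2 - 10*u + 21)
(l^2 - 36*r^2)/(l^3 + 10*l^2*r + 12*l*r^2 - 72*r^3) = (-l + 6*r)/(-l^2 - 4*l*r + 12*r^2)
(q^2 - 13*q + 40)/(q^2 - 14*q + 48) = (q - 5)/(q - 6)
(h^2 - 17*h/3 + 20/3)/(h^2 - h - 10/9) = 3*(h - 4)/(3*h + 2)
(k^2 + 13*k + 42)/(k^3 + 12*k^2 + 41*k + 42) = (k + 6)/(k^2 + 5*k + 6)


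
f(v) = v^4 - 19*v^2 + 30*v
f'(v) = 4*v^3 - 38*v + 30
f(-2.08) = -125.88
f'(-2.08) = 73.04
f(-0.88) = -40.51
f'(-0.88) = 60.71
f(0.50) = 10.31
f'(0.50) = 11.50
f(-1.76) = -102.06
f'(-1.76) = 75.07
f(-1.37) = -73.24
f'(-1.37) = 71.77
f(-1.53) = -84.90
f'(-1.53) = 73.81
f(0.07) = 2.01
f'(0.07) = 27.34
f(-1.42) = -76.85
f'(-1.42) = 72.51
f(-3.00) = -180.00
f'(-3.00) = 36.00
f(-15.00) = 45900.00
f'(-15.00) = -12900.00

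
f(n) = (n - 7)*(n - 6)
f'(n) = 2*n - 13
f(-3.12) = 92.29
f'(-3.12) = -19.24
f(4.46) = 3.91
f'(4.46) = -4.08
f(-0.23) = 45.04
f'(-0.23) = -13.46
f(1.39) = 25.86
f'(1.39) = -10.22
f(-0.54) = 49.31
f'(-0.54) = -14.08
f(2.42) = 16.40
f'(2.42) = -8.16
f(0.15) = 40.07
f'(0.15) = -12.70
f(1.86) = 21.28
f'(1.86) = -9.28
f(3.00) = 12.00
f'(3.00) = -7.00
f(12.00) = 30.00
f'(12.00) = 11.00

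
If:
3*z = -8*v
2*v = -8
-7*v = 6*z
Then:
No Solution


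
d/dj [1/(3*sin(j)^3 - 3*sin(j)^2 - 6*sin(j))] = (-3*sin(j)^2 + 2*sin(j) + 2)*cos(j)/(3*(sin(j) + cos(j)^2 + 1)^2*sin(j)^2)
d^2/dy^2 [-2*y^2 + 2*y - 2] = -4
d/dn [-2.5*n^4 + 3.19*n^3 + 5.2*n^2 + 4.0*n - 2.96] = -10.0*n^3 + 9.57*n^2 + 10.4*n + 4.0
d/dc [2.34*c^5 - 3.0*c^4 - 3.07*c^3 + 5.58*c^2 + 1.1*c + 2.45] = 11.7*c^4 - 12.0*c^3 - 9.21*c^2 + 11.16*c + 1.1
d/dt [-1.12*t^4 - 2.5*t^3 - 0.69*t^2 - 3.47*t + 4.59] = -4.48*t^3 - 7.5*t^2 - 1.38*t - 3.47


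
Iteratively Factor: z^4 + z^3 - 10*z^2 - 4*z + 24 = (z + 3)*(z^3 - 2*z^2 - 4*z + 8) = (z - 2)*(z + 3)*(z^2 - 4) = (z - 2)^2*(z + 3)*(z + 2)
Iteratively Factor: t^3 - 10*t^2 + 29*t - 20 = (t - 4)*(t^2 - 6*t + 5) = (t - 5)*(t - 4)*(t - 1)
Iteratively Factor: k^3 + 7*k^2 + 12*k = (k + 4)*(k^2 + 3*k) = k*(k + 4)*(k + 3)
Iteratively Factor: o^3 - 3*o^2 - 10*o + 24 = (o + 3)*(o^2 - 6*o + 8) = (o - 2)*(o + 3)*(o - 4)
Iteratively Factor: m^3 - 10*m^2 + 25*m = (m)*(m^2 - 10*m + 25) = m*(m - 5)*(m - 5)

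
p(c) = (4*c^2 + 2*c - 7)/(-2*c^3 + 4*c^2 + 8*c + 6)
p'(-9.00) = 0.02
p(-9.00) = 0.17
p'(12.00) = 0.02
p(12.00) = -0.21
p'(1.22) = 0.61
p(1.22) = 0.08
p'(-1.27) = -2.17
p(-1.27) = -0.48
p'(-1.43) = -1.46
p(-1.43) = -0.20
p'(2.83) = 3.88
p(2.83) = 2.00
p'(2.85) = 4.14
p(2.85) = 2.08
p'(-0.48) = 1.24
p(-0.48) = -2.13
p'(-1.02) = -3.33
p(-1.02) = -1.18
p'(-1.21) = -2.48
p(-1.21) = -0.62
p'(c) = (8*c + 2)/(-2*c^3 + 4*c^2 + 8*c + 6) + (4*c^2 + 2*c - 7)*(6*c^2 - 8*c - 8)/(-2*c^3 + 4*c^2 + 8*c + 6)^2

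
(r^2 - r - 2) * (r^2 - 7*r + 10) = r^4 - 8*r^3 + 15*r^2 + 4*r - 20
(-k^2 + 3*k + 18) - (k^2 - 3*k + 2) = -2*k^2 + 6*k + 16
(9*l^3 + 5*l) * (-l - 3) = -9*l^4 - 27*l^3 - 5*l^2 - 15*l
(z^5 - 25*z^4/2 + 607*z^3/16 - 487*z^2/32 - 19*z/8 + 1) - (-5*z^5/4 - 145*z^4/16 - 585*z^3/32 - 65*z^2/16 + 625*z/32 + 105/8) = 9*z^5/4 - 55*z^4/16 + 1799*z^3/32 - 357*z^2/32 - 701*z/32 - 97/8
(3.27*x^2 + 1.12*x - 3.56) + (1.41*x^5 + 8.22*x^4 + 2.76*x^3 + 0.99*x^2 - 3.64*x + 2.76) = 1.41*x^5 + 8.22*x^4 + 2.76*x^3 + 4.26*x^2 - 2.52*x - 0.8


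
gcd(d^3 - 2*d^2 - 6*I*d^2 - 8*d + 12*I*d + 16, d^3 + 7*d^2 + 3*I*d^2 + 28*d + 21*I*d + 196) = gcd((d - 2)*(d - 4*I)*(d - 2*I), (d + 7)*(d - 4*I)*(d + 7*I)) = d - 4*I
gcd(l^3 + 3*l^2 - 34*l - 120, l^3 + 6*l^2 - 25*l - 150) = l + 5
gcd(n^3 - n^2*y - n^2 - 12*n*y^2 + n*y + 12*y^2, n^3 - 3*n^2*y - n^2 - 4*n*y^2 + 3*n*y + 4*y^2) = -n^2 + 4*n*y + n - 4*y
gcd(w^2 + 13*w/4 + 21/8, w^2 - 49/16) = w + 7/4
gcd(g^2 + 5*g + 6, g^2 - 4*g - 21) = g + 3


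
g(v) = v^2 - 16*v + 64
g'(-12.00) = -40.00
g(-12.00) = 400.00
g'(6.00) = -4.00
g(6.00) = 4.00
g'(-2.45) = -20.90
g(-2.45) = 109.20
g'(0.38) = -15.24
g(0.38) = 58.06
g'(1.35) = -13.30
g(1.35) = 44.22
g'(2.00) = -12.00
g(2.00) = 36.00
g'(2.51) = -10.98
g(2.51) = 30.14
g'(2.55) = -10.90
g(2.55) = 29.70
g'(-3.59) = -23.18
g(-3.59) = 134.33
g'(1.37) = -13.26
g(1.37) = 43.96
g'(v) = 2*v - 16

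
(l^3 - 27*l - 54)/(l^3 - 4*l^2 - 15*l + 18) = (l + 3)/(l - 1)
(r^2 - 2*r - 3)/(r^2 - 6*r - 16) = (-r^2 + 2*r + 3)/(-r^2 + 6*r + 16)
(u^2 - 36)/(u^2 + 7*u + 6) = (u - 6)/(u + 1)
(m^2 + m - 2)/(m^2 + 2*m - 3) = (m + 2)/(m + 3)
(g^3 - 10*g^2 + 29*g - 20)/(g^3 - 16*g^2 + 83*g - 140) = (g - 1)/(g - 7)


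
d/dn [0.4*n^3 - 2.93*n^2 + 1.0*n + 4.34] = 1.2*n^2 - 5.86*n + 1.0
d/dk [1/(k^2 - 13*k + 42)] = (13 - 2*k)/(k^2 - 13*k + 42)^2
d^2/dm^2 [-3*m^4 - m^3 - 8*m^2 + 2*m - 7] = -36*m^2 - 6*m - 16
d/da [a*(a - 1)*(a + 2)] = 3*a^2 + 2*a - 2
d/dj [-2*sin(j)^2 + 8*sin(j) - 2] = 4*(2 - sin(j))*cos(j)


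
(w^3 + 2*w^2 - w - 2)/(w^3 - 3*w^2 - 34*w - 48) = (w^2 - 1)/(w^2 - 5*w - 24)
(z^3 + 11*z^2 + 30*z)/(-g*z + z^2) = (z^2 + 11*z + 30)/(-g + z)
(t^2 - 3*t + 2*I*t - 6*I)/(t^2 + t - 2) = (t^2 + t*(-3 + 2*I) - 6*I)/(t^2 + t - 2)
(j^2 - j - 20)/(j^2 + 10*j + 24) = (j - 5)/(j + 6)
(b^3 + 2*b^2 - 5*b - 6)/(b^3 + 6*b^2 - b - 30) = (b + 1)/(b + 5)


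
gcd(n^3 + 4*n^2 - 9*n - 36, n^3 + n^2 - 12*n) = n^2 + n - 12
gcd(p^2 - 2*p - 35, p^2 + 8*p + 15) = p + 5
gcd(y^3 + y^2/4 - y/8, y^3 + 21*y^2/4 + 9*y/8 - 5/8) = y^2 + y/4 - 1/8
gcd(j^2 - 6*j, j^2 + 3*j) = j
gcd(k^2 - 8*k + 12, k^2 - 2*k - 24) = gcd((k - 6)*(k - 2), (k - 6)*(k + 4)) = k - 6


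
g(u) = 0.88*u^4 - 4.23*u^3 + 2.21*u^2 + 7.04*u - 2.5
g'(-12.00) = -7955.92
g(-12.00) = 25788.38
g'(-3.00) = -215.47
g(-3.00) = 181.76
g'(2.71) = -4.12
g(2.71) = -3.92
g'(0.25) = 7.41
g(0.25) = -0.66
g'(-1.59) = -46.22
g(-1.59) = 14.52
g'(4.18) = 60.87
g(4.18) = 25.26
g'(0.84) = 3.89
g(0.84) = 2.90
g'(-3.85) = -398.95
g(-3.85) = 437.89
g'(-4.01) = -441.71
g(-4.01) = 505.10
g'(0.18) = 7.44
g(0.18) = -1.18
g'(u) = 3.52*u^3 - 12.69*u^2 + 4.42*u + 7.04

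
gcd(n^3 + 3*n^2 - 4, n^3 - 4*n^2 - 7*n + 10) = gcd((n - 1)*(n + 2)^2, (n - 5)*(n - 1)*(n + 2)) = n^2 + n - 2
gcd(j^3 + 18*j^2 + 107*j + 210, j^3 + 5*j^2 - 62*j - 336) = j^2 + 13*j + 42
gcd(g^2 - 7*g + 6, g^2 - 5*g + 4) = g - 1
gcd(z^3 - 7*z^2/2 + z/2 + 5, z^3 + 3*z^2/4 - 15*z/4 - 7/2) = z^2 - z - 2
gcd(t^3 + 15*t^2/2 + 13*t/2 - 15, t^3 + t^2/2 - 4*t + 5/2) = t^2 + 3*t/2 - 5/2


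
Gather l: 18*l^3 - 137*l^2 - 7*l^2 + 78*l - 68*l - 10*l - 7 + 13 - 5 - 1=18*l^3 - 144*l^2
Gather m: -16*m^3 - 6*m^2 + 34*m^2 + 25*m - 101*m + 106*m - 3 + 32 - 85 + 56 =-16*m^3 + 28*m^2 + 30*m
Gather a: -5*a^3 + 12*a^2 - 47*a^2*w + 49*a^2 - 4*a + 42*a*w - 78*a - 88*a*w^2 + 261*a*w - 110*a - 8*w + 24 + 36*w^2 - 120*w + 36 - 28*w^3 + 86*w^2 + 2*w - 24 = -5*a^3 + a^2*(61 - 47*w) + a*(-88*w^2 + 303*w - 192) - 28*w^3 + 122*w^2 - 126*w + 36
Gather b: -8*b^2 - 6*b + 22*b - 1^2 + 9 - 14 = -8*b^2 + 16*b - 6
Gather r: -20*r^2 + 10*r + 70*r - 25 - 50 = -20*r^2 + 80*r - 75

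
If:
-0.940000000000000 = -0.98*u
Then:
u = 0.96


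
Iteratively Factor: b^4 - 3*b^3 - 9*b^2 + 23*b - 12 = (b - 1)*(b^3 - 2*b^2 - 11*b + 12) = (b - 1)*(b + 3)*(b^2 - 5*b + 4) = (b - 1)^2*(b + 3)*(b - 4)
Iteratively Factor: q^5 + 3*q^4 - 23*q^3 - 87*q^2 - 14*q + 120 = (q - 5)*(q^4 + 8*q^3 + 17*q^2 - 2*q - 24) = (q - 5)*(q + 2)*(q^3 + 6*q^2 + 5*q - 12) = (q - 5)*(q + 2)*(q + 4)*(q^2 + 2*q - 3) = (q - 5)*(q - 1)*(q + 2)*(q + 4)*(q + 3)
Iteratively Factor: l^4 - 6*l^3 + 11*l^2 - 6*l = (l - 3)*(l^3 - 3*l^2 + 2*l) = (l - 3)*(l - 2)*(l^2 - l) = (l - 3)*(l - 2)*(l - 1)*(l)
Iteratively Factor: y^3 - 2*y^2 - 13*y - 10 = (y - 5)*(y^2 + 3*y + 2) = (y - 5)*(y + 1)*(y + 2)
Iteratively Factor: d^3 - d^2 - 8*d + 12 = (d - 2)*(d^2 + d - 6) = (d - 2)^2*(d + 3)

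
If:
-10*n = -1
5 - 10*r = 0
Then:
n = 1/10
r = 1/2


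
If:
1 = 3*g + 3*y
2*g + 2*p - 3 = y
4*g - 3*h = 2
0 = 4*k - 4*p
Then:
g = 1/3 - y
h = -4*y/3 - 2/9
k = 3*y/2 + 7/6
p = 3*y/2 + 7/6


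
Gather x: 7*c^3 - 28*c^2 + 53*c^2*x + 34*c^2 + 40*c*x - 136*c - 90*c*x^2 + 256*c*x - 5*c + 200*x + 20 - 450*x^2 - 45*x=7*c^3 + 6*c^2 - 141*c + x^2*(-90*c - 450) + x*(53*c^2 + 296*c + 155) + 20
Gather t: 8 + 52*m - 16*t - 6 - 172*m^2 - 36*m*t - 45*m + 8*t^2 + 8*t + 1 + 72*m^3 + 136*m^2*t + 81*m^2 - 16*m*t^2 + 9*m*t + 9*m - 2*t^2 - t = 72*m^3 - 91*m^2 + 16*m + t^2*(6 - 16*m) + t*(136*m^2 - 27*m - 9) + 3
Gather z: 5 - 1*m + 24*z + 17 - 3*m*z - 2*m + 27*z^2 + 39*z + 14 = -3*m + 27*z^2 + z*(63 - 3*m) + 36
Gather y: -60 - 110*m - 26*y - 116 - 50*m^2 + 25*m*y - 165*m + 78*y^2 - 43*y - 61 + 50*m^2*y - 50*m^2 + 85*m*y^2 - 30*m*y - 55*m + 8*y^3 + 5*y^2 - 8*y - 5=-100*m^2 - 330*m + 8*y^3 + y^2*(85*m + 83) + y*(50*m^2 - 5*m - 77) - 242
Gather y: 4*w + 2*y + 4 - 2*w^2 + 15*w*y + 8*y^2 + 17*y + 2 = -2*w^2 + 4*w + 8*y^2 + y*(15*w + 19) + 6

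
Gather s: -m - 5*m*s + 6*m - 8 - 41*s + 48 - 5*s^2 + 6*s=5*m - 5*s^2 + s*(-5*m - 35) + 40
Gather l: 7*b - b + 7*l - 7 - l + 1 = 6*b + 6*l - 6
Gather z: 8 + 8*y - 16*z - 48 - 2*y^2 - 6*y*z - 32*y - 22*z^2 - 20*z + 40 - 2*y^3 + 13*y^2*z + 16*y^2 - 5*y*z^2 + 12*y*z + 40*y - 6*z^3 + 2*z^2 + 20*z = -2*y^3 + 14*y^2 + 16*y - 6*z^3 + z^2*(-5*y - 20) + z*(13*y^2 + 6*y - 16)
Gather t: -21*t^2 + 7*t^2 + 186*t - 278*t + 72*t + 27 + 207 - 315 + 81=-14*t^2 - 20*t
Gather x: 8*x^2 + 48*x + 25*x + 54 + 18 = 8*x^2 + 73*x + 72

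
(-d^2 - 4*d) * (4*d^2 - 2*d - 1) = -4*d^4 - 14*d^3 + 9*d^2 + 4*d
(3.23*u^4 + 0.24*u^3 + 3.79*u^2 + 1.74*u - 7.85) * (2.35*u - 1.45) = 7.5905*u^5 - 4.1195*u^4 + 8.5585*u^3 - 1.4065*u^2 - 20.9705*u + 11.3825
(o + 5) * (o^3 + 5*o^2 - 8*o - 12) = o^4 + 10*o^3 + 17*o^2 - 52*o - 60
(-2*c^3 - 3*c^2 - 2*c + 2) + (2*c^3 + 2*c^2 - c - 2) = -c^2 - 3*c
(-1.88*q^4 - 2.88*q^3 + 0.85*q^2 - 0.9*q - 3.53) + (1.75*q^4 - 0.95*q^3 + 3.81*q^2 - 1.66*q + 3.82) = -0.13*q^4 - 3.83*q^3 + 4.66*q^2 - 2.56*q + 0.29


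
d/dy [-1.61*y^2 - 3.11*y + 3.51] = -3.22*y - 3.11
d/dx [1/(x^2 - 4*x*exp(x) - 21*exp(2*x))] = 2*(2*x*exp(x) - x + 21*exp(2*x) + 2*exp(x))/(-x^2 + 4*x*exp(x) + 21*exp(2*x))^2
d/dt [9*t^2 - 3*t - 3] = 18*t - 3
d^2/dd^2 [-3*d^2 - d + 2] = -6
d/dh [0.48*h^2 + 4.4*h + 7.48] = 0.96*h + 4.4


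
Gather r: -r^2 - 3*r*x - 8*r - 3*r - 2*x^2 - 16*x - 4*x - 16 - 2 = -r^2 + r*(-3*x - 11) - 2*x^2 - 20*x - 18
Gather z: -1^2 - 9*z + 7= 6 - 9*z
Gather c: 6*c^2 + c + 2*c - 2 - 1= 6*c^2 + 3*c - 3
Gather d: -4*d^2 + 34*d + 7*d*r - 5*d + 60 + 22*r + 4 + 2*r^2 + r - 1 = -4*d^2 + d*(7*r + 29) + 2*r^2 + 23*r + 63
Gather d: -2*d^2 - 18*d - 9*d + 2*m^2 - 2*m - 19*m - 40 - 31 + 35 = -2*d^2 - 27*d + 2*m^2 - 21*m - 36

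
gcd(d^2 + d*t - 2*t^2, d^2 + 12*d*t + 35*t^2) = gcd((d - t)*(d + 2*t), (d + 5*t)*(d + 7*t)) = 1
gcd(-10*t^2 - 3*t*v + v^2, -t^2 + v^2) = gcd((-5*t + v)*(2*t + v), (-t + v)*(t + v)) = 1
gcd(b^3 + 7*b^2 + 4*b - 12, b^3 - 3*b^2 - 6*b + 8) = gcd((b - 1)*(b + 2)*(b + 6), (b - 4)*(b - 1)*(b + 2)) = b^2 + b - 2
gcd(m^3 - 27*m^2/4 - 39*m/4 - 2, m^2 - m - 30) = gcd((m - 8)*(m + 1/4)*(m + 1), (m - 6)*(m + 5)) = 1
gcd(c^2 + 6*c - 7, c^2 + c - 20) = 1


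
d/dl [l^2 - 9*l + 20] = 2*l - 9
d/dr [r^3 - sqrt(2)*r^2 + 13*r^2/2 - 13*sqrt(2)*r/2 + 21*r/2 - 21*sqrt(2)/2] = 3*r^2 - 2*sqrt(2)*r + 13*r - 13*sqrt(2)/2 + 21/2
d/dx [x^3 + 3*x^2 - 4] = 3*x*(x + 2)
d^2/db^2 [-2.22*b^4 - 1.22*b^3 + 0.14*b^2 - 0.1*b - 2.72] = -26.64*b^2 - 7.32*b + 0.28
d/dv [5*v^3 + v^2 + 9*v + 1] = 15*v^2 + 2*v + 9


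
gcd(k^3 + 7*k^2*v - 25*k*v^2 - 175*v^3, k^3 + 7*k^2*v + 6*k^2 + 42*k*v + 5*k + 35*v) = k + 7*v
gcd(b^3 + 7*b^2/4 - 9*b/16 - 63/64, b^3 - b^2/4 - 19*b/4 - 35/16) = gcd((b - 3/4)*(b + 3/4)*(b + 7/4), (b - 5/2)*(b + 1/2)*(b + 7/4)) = b + 7/4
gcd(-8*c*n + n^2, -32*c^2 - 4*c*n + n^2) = 8*c - n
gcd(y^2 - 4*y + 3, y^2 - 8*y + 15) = y - 3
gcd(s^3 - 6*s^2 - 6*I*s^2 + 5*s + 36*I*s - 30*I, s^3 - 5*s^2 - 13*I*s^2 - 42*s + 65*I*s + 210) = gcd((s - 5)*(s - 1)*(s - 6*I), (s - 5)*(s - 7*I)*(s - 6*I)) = s^2 + s*(-5 - 6*I) + 30*I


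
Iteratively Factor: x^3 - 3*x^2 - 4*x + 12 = (x - 3)*(x^2 - 4) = (x - 3)*(x - 2)*(x + 2)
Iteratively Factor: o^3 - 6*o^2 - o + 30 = (o - 5)*(o^2 - o - 6) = (o - 5)*(o + 2)*(o - 3)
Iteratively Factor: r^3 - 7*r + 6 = (r - 2)*(r^2 + 2*r - 3) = (r - 2)*(r + 3)*(r - 1)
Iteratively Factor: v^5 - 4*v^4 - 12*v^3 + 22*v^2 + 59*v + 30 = (v - 3)*(v^4 - v^3 - 15*v^2 - 23*v - 10) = (v - 3)*(v + 1)*(v^3 - 2*v^2 - 13*v - 10) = (v - 3)*(v + 1)^2*(v^2 - 3*v - 10) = (v - 3)*(v + 1)^2*(v + 2)*(v - 5)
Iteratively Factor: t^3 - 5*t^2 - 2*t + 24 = (t - 4)*(t^2 - t - 6) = (t - 4)*(t + 2)*(t - 3)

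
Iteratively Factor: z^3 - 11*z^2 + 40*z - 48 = (z - 4)*(z^2 - 7*z + 12) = (z - 4)*(z - 3)*(z - 4)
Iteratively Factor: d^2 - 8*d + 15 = (d - 5)*(d - 3)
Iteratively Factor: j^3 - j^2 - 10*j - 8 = (j + 2)*(j^2 - 3*j - 4) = (j - 4)*(j + 2)*(j + 1)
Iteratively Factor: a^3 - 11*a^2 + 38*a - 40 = (a - 5)*(a^2 - 6*a + 8) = (a - 5)*(a - 2)*(a - 4)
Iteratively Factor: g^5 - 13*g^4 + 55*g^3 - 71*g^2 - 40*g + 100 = (g - 5)*(g^4 - 8*g^3 + 15*g^2 + 4*g - 20) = (g - 5)*(g - 2)*(g^3 - 6*g^2 + 3*g + 10) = (g - 5)*(g - 2)*(g + 1)*(g^2 - 7*g + 10) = (g - 5)^2*(g - 2)*(g + 1)*(g - 2)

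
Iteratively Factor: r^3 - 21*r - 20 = (r + 1)*(r^2 - r - 20) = (r + 1)*(r + 4)*(r - 5)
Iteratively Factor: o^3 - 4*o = (o)*(o^2 - 4) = o*(o + 2)*(o - 2)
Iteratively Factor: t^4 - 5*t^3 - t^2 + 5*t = (t + 1)*(t^3 - 6*t^2 + 5*t) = (t - 5)*(t + 1)*(t^2 - t) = t*(t - 5)*(t + 1)*(t - 1)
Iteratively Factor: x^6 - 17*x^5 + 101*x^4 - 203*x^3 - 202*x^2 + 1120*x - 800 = (x - 4)*(x^5 - 13*x^4 + 49*x^3 - 7*x^2 - 230*x + 200) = (x - 4)*(x - 1)*(x^4 - 12*x^3 + 37*x^2 + 30*x - 200) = (x - 4)^2*(x - 1)*(x^3 - 8*x^2 + 5*x + 50) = (x - 4)^2*(x - 1)*(x + 2)*(x^2 - 10*x + 25) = (x - 5)*(x - 4)^2*(x - 1)*(x + 2)*(x - 5)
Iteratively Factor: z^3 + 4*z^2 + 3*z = (z + 3)*(z^2 + z) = (z + 1)*(z + 3)*(z)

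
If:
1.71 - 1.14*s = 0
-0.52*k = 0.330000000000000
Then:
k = -0.63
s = 1.50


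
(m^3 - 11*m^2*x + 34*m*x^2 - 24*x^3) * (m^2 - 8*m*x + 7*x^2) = m^5 - 19*m^4*x + 129*m^3*x^2 - 373*m^2*x^3 + 430*m*x^4 - 168*x^5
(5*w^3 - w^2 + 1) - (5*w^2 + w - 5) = 5*w^3 - 6*w^2 - w + 6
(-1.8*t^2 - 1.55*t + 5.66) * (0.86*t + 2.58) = -1.548*t^3 - 5.977*t^2 + 0.8686*t + 14.6028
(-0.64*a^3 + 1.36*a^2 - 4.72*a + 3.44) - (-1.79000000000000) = -0.64*a^3 + 1.36*a^2 - 4.72*a + 5.23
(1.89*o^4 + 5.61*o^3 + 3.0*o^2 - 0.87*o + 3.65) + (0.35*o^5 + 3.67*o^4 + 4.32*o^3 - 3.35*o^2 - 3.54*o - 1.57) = 0.35*o^5 + 5.56*o^4 + 9.93*o^3 - 0.35*o^2 - 4.41*o + 2.08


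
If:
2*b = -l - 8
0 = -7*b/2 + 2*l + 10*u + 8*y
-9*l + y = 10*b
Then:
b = -y/8 - 9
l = y/4 + 10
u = -143*y/160 - 103/20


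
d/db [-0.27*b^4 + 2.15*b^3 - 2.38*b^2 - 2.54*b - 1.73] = -1.08*b^3 + 6.45*b^2 - 4.76*b - 2.54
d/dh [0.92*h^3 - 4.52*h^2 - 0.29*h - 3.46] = 2.76*h^2 - 9.04*h - 0.29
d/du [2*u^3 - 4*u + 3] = 6*u^2 - 4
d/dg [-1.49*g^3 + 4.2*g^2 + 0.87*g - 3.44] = -4.47*g^2 + 8.4*g + 0.87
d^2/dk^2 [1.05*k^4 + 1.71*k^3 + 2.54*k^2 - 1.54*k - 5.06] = 12.6*k^2 + 10.26*k + 5.08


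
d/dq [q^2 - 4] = 2*q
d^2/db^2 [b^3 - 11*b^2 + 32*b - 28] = 6*b - 22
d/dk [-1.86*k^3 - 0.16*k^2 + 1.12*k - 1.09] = -5.58*k^2 - 0.32*k + 1.12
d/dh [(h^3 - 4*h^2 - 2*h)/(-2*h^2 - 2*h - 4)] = (-h^4/2 - h^3 - 2*h^2 + 8*h + 2)/(h^4 + 2*h^3 + 5*h^2 + 4*h + 4)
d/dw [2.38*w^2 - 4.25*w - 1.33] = 4.76*w - 4.25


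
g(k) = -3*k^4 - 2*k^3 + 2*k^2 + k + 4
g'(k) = -12*k^3 - 6*k^2 + 4*k + 1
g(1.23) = -2.33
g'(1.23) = -25.49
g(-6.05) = -3505.18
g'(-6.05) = 2414.53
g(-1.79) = -10.71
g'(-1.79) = 43.44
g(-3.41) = -302.49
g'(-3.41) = 393.41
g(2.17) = -71.37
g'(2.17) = -141.19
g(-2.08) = -27.58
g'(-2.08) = 74.71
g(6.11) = -4552.48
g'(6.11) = -2935.74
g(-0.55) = 4.11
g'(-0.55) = -1.02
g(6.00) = -4238.00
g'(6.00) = -2783.00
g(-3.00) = -170.00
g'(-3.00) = 259.00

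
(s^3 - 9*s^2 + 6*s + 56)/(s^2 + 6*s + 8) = (s^2 - 11*s + 28)/(s + 4)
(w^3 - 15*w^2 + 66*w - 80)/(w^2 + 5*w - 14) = (w^2 - 13*w + 40)/(w + 7)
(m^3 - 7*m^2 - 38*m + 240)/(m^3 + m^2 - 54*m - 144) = (m - 5)/(m + 3)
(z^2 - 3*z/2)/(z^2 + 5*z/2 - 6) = z/(z + 4)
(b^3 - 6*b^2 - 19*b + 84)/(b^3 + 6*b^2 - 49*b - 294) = (b^2 + b - 12)/(b^2 + 13*b + 42)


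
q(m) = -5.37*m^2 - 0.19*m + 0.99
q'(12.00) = -129.07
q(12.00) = -774.57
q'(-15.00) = 160.91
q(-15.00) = -1204.41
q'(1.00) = -10.93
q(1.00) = -4.57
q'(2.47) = -26.72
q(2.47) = -32.24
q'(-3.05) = 32.57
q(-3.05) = -48.38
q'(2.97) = -32.09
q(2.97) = -46.94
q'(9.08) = -97.71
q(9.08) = -443.47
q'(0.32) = -3.63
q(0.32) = 0.38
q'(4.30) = -46.37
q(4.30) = -99.12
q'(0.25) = -2.88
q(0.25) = 0.61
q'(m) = -10.74*m - 0.19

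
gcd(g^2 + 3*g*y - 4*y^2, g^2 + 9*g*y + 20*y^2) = g + 4*y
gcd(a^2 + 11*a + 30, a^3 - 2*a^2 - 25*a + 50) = a + 5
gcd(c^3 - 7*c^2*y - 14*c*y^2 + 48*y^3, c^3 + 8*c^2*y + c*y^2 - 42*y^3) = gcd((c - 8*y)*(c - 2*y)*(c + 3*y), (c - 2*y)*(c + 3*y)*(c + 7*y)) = -c^2 - c*y + 6*y^2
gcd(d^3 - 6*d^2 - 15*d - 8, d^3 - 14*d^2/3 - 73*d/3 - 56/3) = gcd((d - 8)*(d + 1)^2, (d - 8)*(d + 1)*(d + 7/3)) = d^2 - 7*d - 8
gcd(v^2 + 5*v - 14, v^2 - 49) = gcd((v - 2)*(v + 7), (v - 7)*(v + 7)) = v + 7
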